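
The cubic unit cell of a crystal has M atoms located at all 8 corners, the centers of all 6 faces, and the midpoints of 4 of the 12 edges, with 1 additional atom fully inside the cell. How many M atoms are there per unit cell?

Corner atoms are shared by 8 cells (1/8 each), face atoms by 2 (1/2 each), edge atoms by 4 (1/4 each), interior atoms are unshared.
Net atoms = 8 × 1/8 + 6 × 1/2 + 4 × 1/4 + 1 = 1 + 3 + 1 + 1 = 6.

6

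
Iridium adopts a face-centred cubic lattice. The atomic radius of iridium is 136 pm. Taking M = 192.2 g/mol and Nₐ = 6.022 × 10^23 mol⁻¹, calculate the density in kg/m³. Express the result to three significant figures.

22400 kg/m³

In an FCC lattice, atoms touch along the face diagonal, so √2·a = 4r, giving a = 384.7 pm = 3.847 × 10^-8 cm.
With Z = 4, ρ = Z·M/(N_A·a³) = 4 × 192.2 / (6.022 × 10²³ × 5.692 × 10^-23) = 22.43 g/cm³ = 22400 kg/m³.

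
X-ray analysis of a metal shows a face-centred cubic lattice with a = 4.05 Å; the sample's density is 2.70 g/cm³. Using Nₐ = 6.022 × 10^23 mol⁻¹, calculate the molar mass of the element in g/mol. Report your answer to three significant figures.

27.0 g/mol

An FCC cell has Z = 4 atoms; a = 4.050 × 10^-8 cm.
M = ρ·N_A·a³/Z = 2.70 × 6.022 × 10²³ × 6.643 × 10^-23 / 4 = 27.0 g/mol.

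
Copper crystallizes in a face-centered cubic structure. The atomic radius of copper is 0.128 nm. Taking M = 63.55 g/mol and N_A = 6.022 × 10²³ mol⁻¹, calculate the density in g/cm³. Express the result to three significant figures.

In an FCC lattice, atoms touch along the face diagonal, so √2·a = 4r, giving a = 0.3620 nm = 3.620 × 10^-8 cm.
With Z = 4, ρ = Z·M/(N_A·a³) = 4 × 63.55 / (6.022 × 10²³ × 4.745 × 10^-23) = 8.895 g/cm³.

8.90 g/cm³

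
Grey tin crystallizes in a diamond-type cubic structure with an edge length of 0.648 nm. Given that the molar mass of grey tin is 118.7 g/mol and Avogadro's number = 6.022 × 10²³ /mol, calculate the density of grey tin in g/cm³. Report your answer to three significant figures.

A diamond cubic unit cell contains Z = 8 atoms.
Cell volume: a³ = (0.648 nm)³ = (6.480 × 10^-8 cm)³ = 2.721 × 10^-22 cm³.
ρ = Z·M/(N_A·a³) = 8 × 118.7 / (6.022 × 10²³ × 2.721 × 10^-22) = 5.795 g/cm³.

5.80 g/cm³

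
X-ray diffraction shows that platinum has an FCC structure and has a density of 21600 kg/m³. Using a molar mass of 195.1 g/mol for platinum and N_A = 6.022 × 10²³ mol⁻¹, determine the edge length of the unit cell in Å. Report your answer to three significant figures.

With Z = 4 atoms per FCC cell, a³ = Z·M/(N_A·ρ) = 4 × 195.1 / (6.022 × 10²³ × 21.60 g/cm³) = 6.000 × 10^-23 cm³.
a = (6.000 × 10^-23)^(1/3) = 3.915 × 10^-8 cm = 3.91 Å.

3.91 Å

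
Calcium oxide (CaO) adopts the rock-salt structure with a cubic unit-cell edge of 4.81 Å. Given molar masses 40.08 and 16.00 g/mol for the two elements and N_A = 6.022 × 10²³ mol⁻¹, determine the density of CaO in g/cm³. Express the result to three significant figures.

The rock-salt structure contains Z = 4 formula units per cell; M(CaO) = 40.08 + 16.00 = 56.08 g/mol.
a³ = (4.810 × 10^-8 cm)³ = 1.113 × 10^-22 cm³.
ρ = 4 × 56.08 / (6.022 × 10²³ × 1.113 × 10^-22) = 3.347 g/cm³.

3.35 g/cm³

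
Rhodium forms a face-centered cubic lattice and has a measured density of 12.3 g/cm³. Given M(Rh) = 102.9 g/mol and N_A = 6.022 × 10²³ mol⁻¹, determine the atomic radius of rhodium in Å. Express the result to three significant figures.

1.35 Å

For an FCC cell (Z = 4), a³ = Z·M/(N_A·ρ) = 4 × 102.9 / (6.022 × 10²³ × 12.30) = 5.557 × 10^-23 cm³, so a = 3.816 × 10^-8 cm = 3.816 Å.
Atoms touch along the face diagonal, so √2·a = 4r, so r = 0.3536 × a = 1.35 Å.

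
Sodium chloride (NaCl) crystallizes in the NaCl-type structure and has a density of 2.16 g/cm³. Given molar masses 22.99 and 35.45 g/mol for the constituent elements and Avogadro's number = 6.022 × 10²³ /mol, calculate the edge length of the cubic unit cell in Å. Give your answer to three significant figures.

5.64 Å

M(NaCl) = 58.44 g/mol; Z = 4 formula units per cell.
a³ = Z·M/(N_A·ρ) = 4 × 58.44 / (6.022 × 10²³ × 2.16) = 1.797 × 10^-22 cm³, so a = 5.643 × 10^-8 cm = 5.64 Å.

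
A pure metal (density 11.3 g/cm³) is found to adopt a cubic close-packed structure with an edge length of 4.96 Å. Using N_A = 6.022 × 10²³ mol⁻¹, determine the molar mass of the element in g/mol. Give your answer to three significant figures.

An FCC cell has Z = 4 atoms; a = 4.960 × 10^-8 cm.
M = ρ·N_A·a³/Z = 11.3 × 6.022 × 10²³ × 1.220 × 10^-22 / 4 = 208 g/mol.

208 g/mol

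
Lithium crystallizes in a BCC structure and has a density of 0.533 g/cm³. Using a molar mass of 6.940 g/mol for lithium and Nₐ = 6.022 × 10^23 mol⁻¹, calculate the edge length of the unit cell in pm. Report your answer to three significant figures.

With Z = 2 atoms per BCC cell, a³ = Z·M/(N_A·ρ) = 2 × 6.940 / (6.022 × 10²³ × 0.5330 g/cm³) = 4.324 × 10^-23 cm³.
a = (4.324 × 10^-23)^(1/3) = 3.510 × 10^-8 cm = 351 pm.

351 pm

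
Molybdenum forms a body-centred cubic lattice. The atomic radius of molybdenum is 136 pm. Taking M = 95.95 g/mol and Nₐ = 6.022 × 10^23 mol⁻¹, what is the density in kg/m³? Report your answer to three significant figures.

10300 kg/m³

In a BCC lattice, atoms touch along the body diagonal, so √3·a = 4r, giving a = 314.1 pm = 3.141 × 10^-8 cm.
With Z = 2, ρ = Z·M/(N_A·a³) = 2 × 95.95 / (6.022 × 10²³ × 3.098 × 10^-23) = 10.29 g/cm³ = 10300 kg/m³.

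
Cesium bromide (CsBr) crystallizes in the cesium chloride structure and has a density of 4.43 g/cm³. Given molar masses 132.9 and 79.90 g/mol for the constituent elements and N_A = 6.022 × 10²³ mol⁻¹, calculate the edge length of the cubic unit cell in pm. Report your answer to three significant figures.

430 pm

M(CsBr) = 212.8 g/mol; Z = 1 formula unit per cell.
a³ = Z·M/(N_A·ρ) = 1 × 212.8 / (6.022 × 10²³ × 4.43) = 7.977 × 10^-23 cm³, so a = 4.305 × 10^-8 cm = 430 pm.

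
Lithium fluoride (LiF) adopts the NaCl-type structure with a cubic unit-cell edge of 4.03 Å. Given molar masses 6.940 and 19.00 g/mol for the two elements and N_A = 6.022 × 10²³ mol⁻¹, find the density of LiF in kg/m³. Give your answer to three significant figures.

The NaCl-type structure contains Z = 4 formula units per cell; M(LiF) = 6.940 + 19.00 = 25.94 g/mol.
a³ = (4.030 × 10^-8 cm)³ = 6.545 × 10^-23 cm³.
ρ = 4 × 25.94 / (6.022 × 10²³ × 6.545 × 10^-23) = 2.633 g/cm³ = 2630 kg/m³.

2630 kg/m³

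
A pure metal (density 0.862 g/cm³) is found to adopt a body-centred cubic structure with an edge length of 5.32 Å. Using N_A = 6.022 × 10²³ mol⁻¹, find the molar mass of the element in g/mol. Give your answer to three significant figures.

39.1 g/mol

A BCC cell has Z = 2 atoms; a = 5.320 × 10^-8 cm.
M = ρ·N_A·a³/Z = 0.862 × 6.022 × 10²³ × 1.506 × 10^-22 / 2 = 39.1 g/mol.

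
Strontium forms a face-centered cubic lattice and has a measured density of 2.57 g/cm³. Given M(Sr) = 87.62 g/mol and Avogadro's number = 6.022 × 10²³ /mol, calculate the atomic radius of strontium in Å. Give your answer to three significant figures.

2.16 Å

For an FCC cell (Z = 4), a³ = Z·M/(N_A·ρ) = 4 × 87.62 / (6.022 × 10²³ × 2.570) = 2.265 × 10^-22 cm³, so a = 6.095 × 10^-8 cm = 6.095 Å.
Atoms touch along the face diagonal, so √2·a = 4r, so r = 0.3536 × a = 2.16 Å.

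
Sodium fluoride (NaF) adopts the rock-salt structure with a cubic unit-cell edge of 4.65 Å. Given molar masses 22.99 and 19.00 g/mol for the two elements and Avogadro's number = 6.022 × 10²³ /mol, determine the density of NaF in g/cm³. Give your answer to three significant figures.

2.77 g/cm³

The rock-salt structure contains Z = 4 formula units per cell; M(NaF) = 22.99 + 19.00 = 41.99 g/mol.
a³ = (4.650 × 10^-8 cm)³ = 1.005 × 10^-22 cm³.
ρ = 4 × 41.99 / (6.022 × 10²³ × 1.005 × 10^-22) = 2.774 g/cm³.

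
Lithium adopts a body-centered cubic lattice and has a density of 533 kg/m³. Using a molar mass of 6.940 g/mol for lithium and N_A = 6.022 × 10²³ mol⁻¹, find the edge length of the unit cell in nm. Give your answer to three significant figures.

0.351 nm

With Z = 2 atoms per BCC cell, a³ = Z·M/(N_A·ρ) = 2 × 6.940 / (6.022 × 10²³ × 0.5330 g/cm³) = 4.324 × 10^-23 cm³.
a = (4.324 × 10^-23)^(1/3) = 3.510 × 10^-8 cm = 0.351 nm.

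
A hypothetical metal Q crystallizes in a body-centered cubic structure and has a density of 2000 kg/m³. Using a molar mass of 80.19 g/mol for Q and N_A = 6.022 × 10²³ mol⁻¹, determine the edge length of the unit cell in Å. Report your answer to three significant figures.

5.11 Å

With Z = 2 atoms per BCC cell, a³ = Z·M/(N_A·ρ) = 2 × 80.19 / (6.022 × 10²³ × 2.000 g/cm³) = 1.332 × 10^-22 cm³.
a = (1.332 × 10^-22)^(1/3) = 5.107 × 10^-8 cm = 5.11 Å.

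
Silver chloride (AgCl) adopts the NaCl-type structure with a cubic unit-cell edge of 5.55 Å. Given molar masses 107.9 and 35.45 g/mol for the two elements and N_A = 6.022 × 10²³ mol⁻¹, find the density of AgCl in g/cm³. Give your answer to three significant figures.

The NaCl-type structure contains Z = 4 formula units per cell; M(AgCl) = 107.9 + 35.45 = 143.35 g/mol.
a³ = (5.550 × 10^-8 cm)³ = 1.710 × 10^-22 cm³.
ρ = 4 × 143.35 / (6.022 × 10²³ × 1.710 × 10^-22) = 5.570 g/cm³.

5.57 g/cm³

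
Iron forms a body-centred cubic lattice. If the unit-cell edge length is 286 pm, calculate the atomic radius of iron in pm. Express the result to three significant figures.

In a BCC lattice, atoms touch along the body diagonal, so √3·a = 4r.
r = √3·a/4 = 1.7321 × 286 / 4 = 124 pm.

124 pm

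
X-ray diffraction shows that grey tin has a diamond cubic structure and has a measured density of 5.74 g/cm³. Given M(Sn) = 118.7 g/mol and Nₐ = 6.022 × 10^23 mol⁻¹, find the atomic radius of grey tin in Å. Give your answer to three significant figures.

For a diamond cubic cell (Z = 8), a³ = Z·M/(N_A·ρ) = 8 × 118.7 / (6.022 × 10²³ × 5.740) = 2.747 × 10^-22 cm³, so a = 6.501 × 10^-8 cm = 6.501 Å.
Nearest neighbors lie along the body diagonal with √3·a = 8r, so r = 0.2165 × a = 1.41 Å.

1.41 Å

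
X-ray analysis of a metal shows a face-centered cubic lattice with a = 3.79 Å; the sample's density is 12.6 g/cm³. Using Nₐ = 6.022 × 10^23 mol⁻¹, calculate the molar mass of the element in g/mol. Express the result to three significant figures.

103 g/mol

An FCC cell has Z = 4 atoms; a = 3.790 × 10^-8 cm.
M = ρ·N_A·a³/Z = 12.6 × 6.022 × 10²³ × 5.444 × 10^-23 / 4 = 103 g/mol.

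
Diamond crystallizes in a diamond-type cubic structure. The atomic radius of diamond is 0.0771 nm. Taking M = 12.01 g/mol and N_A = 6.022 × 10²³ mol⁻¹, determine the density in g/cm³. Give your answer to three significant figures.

3.53 g/cm³

In a diamond cubic lattice, nearest neighbors lie along the body diagonal with √3·a = 8r, giving a = 0.3561 nm = 3.561 × 10^-8 cm.
With Z = 8, ρ = Z·M/(N_A·a³) = 8 × 12.01 / (6.022 × 10²³ × 4.516 × 10^-23) = 3.533 g/cm³.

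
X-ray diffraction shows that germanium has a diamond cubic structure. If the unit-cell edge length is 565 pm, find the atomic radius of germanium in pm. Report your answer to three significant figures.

122 pm

In a diamond cubic lattice, nearest neighbors lie along the body diagonal with √3·a = 8r.
r = √3·a/8 = 1.7321 × 565 / 8 = 122 pm.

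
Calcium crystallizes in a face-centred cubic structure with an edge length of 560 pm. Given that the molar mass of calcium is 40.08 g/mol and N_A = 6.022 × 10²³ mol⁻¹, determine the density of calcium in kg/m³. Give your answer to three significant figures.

1520 kg/m³

An FCC unit cell contains Z = 4 atoms.
Cell volume: a³ = (560 pm)³ = (5.600 × 10^-8 cm)³ = 1.756 × 10^-22 cm³.
ρ = Z·M/(N_A·a³) = 4 × 40.08 / (6.022 × 10²³ × 1.756 × 10^-22) = 1.516 g/cm³ = 1520 kg/m³.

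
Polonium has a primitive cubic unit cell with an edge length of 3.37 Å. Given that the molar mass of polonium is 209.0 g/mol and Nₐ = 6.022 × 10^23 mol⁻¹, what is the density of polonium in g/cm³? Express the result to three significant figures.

9.07 g/cm³

A simple cubic unit cell contains Z = 1 atom.
Cell volume: a³ = (3.37 Å)³ = (3.370 × 10^-8 cm)³ = 3.827 × 10^-23 cm³.
ρ = Z·M/(N_A·a³) = 1 × 209.0 / (6.022 × 10²³ × 3.827 × 10^-23) = 9.068 g/cm³.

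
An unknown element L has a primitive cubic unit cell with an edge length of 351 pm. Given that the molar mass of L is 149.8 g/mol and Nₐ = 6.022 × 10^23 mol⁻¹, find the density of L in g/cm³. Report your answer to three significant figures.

A simple cubic unit cell contains Z = 1 atom.
Cell volume: a³ = (351 pm)³ = (3.510 × 10^-8 cm)³ = 4.324 × 10^-23 cm³.
ρ = Z·M/(N_A·a³) = 1 × 149.8 / (6.022 × 10²³ × 4.324 × 10^-23) = 5.752 g/cm³.

5.75 g/cm³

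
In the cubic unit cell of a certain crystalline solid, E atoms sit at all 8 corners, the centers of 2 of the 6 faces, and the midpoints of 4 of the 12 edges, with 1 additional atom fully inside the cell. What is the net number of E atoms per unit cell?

4

Corner atoms are shared by 8 cells (1/8 each), face atoms by 2 (1/2 each), edge atoms by 4 (1/4 each), interior atoms are unshared.
Net atoms = 8 × 1/8 + 2 × 1/2 + 4 × 1/4 + 1 = 1 + 1 + 1 + 1 = 4.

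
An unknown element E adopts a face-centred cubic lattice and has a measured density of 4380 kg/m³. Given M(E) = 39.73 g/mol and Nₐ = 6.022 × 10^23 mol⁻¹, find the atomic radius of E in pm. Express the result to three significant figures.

For an FCC cell (Z = 4), a³ = Z·M/(N_A·ρ) = 4 × 39.73 / (6.022 × 10²³ × 4.380) = 6.025 × 10^-23 cm³, so a = 3.920 × 10^-8 cm = 392.0 pm.
Atoms touch along the face diagonal, so √2·a = 4r, so r = 0.3536 × a = 139 pm.

139 pm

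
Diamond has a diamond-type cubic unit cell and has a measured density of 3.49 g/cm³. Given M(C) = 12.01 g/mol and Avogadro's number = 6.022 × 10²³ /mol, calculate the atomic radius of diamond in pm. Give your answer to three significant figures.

For a diamond cubic cell (Z = 8), a³ = Z·M/(N_A·ρ) = 8 × 12.01 / (6.022 × 10²³ × 3.490) = 4.572 × 10^-23 cm³, so a = 3.576 × 10^-8 cm = 357.6 pm.
Nearest neighbors lie along the body diagonal with √3·a = 8r, so r = 0.2165 × a = 77.4 pm.

77.4 pm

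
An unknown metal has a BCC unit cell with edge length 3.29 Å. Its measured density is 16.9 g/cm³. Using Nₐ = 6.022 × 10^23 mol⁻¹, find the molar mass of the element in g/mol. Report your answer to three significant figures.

A BCC cell has Z = 2 atoms; a = 3.290 × 10^-8 cm.
M = ρ·N_A·a³/Z = 16.9 × 6.022 × 10²³ × 3.561 × 10^-23 / 2 = 181 g/mol.

181 g/mol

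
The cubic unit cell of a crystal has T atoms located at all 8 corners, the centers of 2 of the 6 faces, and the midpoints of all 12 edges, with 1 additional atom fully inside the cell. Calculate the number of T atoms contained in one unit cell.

Corner atoms are shared by 8 cells (1/8 each), face atoms by 2 (1/2 each), edge atoms by 4 (1/4 each), interior atoms are unshared.
Net atoms = 8 × 1/8 + 2 × 1/2 + 12 × 1/4 + 1 = 1 + 1 + 3 + 1 = 6.

6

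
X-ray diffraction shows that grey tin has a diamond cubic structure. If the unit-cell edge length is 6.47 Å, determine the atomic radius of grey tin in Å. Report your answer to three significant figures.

1.40 Å

In a diamond cubic lattice, nearest neighbors lie along the body diagonal with √3·a = 8r.
r = √3·a/8 = 1.7321 × 6.47 / 8 = 1.40 Å.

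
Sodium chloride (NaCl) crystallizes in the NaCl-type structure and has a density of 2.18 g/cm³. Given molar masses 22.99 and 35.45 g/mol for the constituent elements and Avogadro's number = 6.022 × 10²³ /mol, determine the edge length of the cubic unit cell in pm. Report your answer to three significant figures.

M(NaCl) = 58.44 g/mol; Z = 4 formula units per cell.
a³ = Z·M/(N_A·ρ) = 4 × 58.44 / (6.022 × 10²³ × 2.18) = 1.781 × 10^-22 cm³, so a = 5.626 × 10^-8 cm = 563 pm.

563 pm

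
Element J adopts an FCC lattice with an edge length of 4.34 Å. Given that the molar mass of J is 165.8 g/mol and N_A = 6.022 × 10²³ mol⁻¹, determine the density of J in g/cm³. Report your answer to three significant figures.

An FCC unit cell contains Z = 4 atoms.
Cell volume: a³ = (4.34 Å)³ = (4.340 × 10^-8 cm)³ = 8.175 × 10^-23 cm³.
ρ = Z·M/(N_A·a³) = 4 × 165.8 / (6.022 × 10²³ × 8.175 × 10^-23) = 13.47 g/cm³.

13.5 g/cm³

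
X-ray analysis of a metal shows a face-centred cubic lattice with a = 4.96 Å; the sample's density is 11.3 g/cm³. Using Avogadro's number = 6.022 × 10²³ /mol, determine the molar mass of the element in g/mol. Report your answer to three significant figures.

An FCC cell has Z = 4 atoms; a = 4.960 × 10^-8 cm.
M = ρ·N_A·a³/Z = 11.3 × 6.022 × 10²³ × 1.220 × 10^-22 / 4 = 208 g/mol.

208 g/mol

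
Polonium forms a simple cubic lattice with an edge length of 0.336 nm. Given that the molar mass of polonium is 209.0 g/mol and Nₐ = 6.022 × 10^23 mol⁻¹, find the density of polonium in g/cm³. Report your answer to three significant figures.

A simple cubic unit cell contains Z = 1 atom.
Cell volume: a³ = (0.336 nm)³ = (3.360 × 10^-8 cm)³ = 3.793 × 10^-23 cm³.
ρ = Z·M/(N_A·a³) = 1 × 209.0 / (6.022 × 10²³ × 3.793 × 10^-23) = 9.149 g/cm³.

9.15 g/cm³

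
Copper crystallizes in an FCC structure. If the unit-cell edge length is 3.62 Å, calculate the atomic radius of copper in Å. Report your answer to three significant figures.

1.28 Å

In an FCC lattice, atoms touch along the face diagonal, so √2·a = 4r.
r = √2·a/4 = 1.4142 × 3.62 / 4 = 1.28 Å.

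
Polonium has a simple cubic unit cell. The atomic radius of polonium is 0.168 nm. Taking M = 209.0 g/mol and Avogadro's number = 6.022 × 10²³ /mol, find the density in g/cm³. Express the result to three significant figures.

9.15 g/cm³

In a simple cubic lattice, atoms touch along the cell edge, so a = 2r, giving a = 0.3360 nm = 3.360 × 10^-8 cm.
With Z = 1, ρ = Z·M/(N_A·a³) = 1 × 209.0 / (6.022 × 10²³ × 3.793 × 10^-23) = 9.149 g/cm³.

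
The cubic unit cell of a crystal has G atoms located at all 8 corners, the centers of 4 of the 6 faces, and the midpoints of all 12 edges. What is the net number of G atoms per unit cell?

Corner atoms are shared by 8 cells (1/8 each), face atoms by 2 (1/2 each), edge atoms by 4 (1/4 each).
Net atoms = 8 × 1/8 + 4 × 1/2 + 12 × 1/4 = 1 + 2 + 3 = 6.

6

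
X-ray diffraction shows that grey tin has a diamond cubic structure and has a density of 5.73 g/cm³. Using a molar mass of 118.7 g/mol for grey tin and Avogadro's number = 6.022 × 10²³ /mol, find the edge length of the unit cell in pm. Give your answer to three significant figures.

With Z = 8 atoms per diamond cubic cell, a³ = Z·M/(N_A·ρ) = 8 × 118.7 / (6.022 × 10²³ × 5.730 g/cm³) = 2.752 × 10^-22 cm³.
a = (2.752 × 10^-22)^(1/3) = 6.505 × 10^-8 cm = 650 pm.

650 pm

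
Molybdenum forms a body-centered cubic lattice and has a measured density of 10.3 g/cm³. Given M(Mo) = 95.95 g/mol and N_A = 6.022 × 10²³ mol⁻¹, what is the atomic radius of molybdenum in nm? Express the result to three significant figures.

0.136 nm

For a BCC cell (Z = 2), a³ = Z·M/(N_A·ρ) = 2 × 95.95 / (6.022 × 10²³ × 10.30) = 3.094 × 10^-23 cm³, so a = 3.139 × 10^-8 cm = 0.3139 nm.
Atoms touch along the body diagonal, so √3·a = 4r, so r = 0.4330 × a = 0.136 nm.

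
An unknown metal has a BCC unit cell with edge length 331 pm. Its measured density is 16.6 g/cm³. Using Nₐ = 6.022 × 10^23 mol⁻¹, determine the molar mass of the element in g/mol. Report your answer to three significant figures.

A BCC cell has Z = 2 atoms; a = 3.310 × 10^-8 cm.
M = ρ·N_A·a³/Z = 16.6 × 6.022 × 10²³ × 3.626 × 10^-23 / 2 = 181 g/mol.

181 g/mol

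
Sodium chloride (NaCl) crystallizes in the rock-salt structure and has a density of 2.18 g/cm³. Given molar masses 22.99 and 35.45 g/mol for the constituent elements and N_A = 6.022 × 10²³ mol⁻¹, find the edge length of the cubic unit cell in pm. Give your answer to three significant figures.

M(NaCl) = 58.44 g/mol; Z = 4 formula units per cell.
a³ = Z·M/(N_A·ρ) = 4 × 58.44 / (6.022 × 10²³ × 2.18) = 1.781 × 10^-22 cm³, so a = 5.626 × 10^-8 cm = 563 pm.

563 pm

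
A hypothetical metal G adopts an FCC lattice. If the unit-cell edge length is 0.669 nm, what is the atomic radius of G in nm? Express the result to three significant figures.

0.237 nm

In an FCC lattice, atoms touch along the face diagonal, so √2·a = 4r.
r = √2·a/4 = 1.4142 × 0.669 / 4 = 0.237 nm.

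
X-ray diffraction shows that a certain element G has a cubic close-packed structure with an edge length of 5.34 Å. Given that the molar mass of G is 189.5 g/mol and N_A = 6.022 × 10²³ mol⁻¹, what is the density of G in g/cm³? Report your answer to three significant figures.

8.27 g/cm³

An FCC unit cell contains Z = 4 atoms.
Cell volume: a³ = (5.34 Å)³ = (5.340 × 10^-8 cm)³ = 1.523 × 10^-22 cm³.
ρ = Z·M/(N_A·a³) = 4 × 189.5 / (6.022 × 10²³ × 1.523 × 10^-22) = 8.266 g/cm³.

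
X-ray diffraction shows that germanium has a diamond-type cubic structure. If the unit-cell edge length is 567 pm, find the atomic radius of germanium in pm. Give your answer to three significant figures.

In a diamond cubic lattice, nearest neighbors lie along the body diagonal with √3·a = 8r.
r = √3·a/8 = 1.7321 × 567 / 8 = 123 pm.

123 pm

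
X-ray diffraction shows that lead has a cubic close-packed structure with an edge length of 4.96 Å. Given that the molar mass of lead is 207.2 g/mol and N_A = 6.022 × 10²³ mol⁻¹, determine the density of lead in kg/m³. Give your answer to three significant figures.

An FCC unit cell contains Z = 4 atoms.
Cell volume: a³ = (4.96 Å)³ = (4.960 × 10^-8 cm)³ = 1.220 × 10^-22 cm³.
ρ = Z·M/(N_A·a³) = 4 × 207.2 / (6.022 × 10²³ × 1.220 × 10^-22) = 11.28 g/cm³ = 11300 kg/m³.

11300 kg/m³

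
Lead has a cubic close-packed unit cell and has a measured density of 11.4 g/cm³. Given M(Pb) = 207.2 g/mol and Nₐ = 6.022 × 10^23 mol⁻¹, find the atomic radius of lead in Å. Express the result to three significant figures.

For an FCC cell (Z = 4), a³ = Z·M/(N_A·ρ) = 4 × 207.2 / (6.022 × 10²³ × 11.40) = 1.207 × 10^-22 cm³, so a = 4.942 × 10^-8 cm = 4.942 Å.
Atoms touch along the face diagonal, so √2·a = 4r, so r = 0.3536 × a = 1.75 Å.

1.75 Å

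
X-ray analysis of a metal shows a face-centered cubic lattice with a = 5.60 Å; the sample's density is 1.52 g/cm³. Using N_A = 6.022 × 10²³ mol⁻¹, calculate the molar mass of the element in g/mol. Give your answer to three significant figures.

40.2 g/mol

An FCC cell has Z = 4 atoms; a = 5.600 × 10^-8 cm.
M = ρ·N_A·a³/Z = 1.52 × 6.022 × 10²³ × 1.756 × 10^-22 / 4 = 40.2 g/mol.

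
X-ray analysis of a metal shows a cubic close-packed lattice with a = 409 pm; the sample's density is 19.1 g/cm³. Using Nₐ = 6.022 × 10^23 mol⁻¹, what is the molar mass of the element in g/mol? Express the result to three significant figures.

An FCC cell has Z = 4 atoms; a = 4.090 × 10^-8 cm.
M = ρ·N_A·a³/Z = 19.1 × 6.022 × 10²³ × 6.842 × 10^-23 / 4 = 197 g/mol.

197 g/mol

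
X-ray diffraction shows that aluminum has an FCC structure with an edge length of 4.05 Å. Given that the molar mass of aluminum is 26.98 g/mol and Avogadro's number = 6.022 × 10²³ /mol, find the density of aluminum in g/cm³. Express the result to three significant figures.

2.70 g/cm³

An FCC unit cell contains Z = 4 atoms.
Cell volume: a³ = (4.05 Å)³ = (4.050 × 10^-8 cm)³ = 6.643 × 10^-23 cm³.
ρ = Z·M/(N_A·a³) = 4 × 26.98 / (6.022 × 10²³ × 6.643 × 10^-23) = 2.698 g/cm³.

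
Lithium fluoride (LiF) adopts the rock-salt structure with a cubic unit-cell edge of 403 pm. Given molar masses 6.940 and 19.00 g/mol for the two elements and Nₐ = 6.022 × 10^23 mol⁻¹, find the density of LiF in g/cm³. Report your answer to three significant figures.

The rock-salt structure contains Z = 4 formula units per cell; M(LiF) = 6.940 + 19.00 = 25.94 g/mol.
a³ = (4.030 × 10^-8 cm)³ = 6.545 × 10^-23 cm³.
ρ = 4 × 25.94 / (6.022 × 10²³ × 6.545 × 10^-23) = 2.633 g/cm³.

2.63 g/cm³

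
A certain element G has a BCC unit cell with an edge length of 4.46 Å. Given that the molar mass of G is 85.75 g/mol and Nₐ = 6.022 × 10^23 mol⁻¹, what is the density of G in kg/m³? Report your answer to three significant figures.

3210 kg/m³

A BCC unit cell contains Z = 2 atoms.
Cell volume: a³ = (4.46 Å)³ = (4.460 × 10^-8 cm)³ = 8.872 × 10^-23 cm³.
ρ = Z·M/(N_A·a³) = 2 × 85.75 / (6.022 × 10²³ × 8.872 × 10^-23) = 3.210 g/cm³ = 3210 kg/m³.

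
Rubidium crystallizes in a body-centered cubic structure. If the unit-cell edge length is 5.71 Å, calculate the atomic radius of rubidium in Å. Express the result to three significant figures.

2.47 Å

In a BCC lattice, atoms touch along the body diagonal, so √3·a = 4r.
r = √3·a/4 = 1.7321 × 5.71 / 4 = 2.47 Å.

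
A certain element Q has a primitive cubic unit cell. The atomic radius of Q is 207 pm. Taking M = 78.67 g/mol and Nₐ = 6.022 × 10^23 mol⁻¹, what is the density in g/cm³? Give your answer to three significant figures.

In a simple cubic lattice, atoms touch along the cell edge, so a = 2r, giving a = 414.0 pm = 4.140 × 10^-8 cm.
With Z = 1, ρ = Z·M/(N_A·a³) = 1 × 78.67 / (6.022 × 10²³ × 7.096 × 10^-23) = 1.841 g/cm³.

1.84 g/cm³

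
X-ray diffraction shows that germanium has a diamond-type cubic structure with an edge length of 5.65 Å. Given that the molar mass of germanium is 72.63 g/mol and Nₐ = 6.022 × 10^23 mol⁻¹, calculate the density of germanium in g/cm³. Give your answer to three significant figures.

5.35 g/cm³

A diamond cubic unit cell contains Z = 8 atoms.
Cell volume: a³ = (5.65 Å)³ = (5.650 × 10^-8 cm)³ = 1.804 × 10^-22 cm³.
ρ = Z·M/(N_A·a³) = 8 × 72.63 / (6.022 × 10²³ × 1.804 × 10^-22) = 5.350 g/cm³.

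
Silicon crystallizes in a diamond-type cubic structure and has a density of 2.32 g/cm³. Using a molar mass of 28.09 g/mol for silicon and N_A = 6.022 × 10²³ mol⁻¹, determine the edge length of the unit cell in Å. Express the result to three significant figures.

5.44 Å

With Z = 8 atoms per diamond cubic cell, a³ = Z·M/(N_A·ρ) = 8 × 28.09 / (6.022 × 10²³ × 2.320 g/cm³) = 1.608 × 10^-22 cm³.
a = (1.608 × 10^-22)^(1/3) = 5.438 × 10^-8 cm = 5.44 Å.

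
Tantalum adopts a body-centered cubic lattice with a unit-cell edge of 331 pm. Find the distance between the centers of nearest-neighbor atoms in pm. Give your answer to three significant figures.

In a BCC structure, atoms touch along the body diagonal, so √3·a = 4r; the nearest-neighbor distance equals 2r = 0.8660·a.
d = 0.8660 × 331 = 287 pm.

287 pm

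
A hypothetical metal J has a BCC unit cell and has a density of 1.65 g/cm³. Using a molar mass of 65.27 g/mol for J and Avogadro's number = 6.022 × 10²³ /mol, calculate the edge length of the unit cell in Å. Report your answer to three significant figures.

5.08 Å

With Z = 2 atoms per BCC cell, a³ = Z·M/(N_A·ρ) = 2 × 65.27 / (6.022 × 10²³ × 1.650 g/cm³) = 1.314 × 10^-22 cm³.
a = (1.314 × 10^-22)^(1/3) = 5.084 × 10^-8 cm = 5.08 Å.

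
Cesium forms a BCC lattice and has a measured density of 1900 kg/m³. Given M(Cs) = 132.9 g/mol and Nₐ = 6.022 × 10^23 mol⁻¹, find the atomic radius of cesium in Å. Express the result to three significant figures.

2.66 Å

For a BCC cell (Z = 2), a³ = Z·M/(N_A·ρ) = 2 × 132.9 / (6.022 × 10²³ × 1.900) = 2.323 × 10^-22 cm³, so a = 6.147 × 10^-8 cm = 6.147 Å.
Atoms touch along the body diagonal, so √3·a = 4r, so r = 0.4330 × a = 2.66 Å.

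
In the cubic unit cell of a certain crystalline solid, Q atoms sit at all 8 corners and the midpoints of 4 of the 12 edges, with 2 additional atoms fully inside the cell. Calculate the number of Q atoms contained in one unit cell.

4

Corner atoms are shared by 8 cells (1/8 each), edge atoms by 4 (1/4 each), interior atoms are unshared.
Net atoms = 8 × 1/8 + 4 × 1/4 + 2 = 1 + 1 + 2 = 4.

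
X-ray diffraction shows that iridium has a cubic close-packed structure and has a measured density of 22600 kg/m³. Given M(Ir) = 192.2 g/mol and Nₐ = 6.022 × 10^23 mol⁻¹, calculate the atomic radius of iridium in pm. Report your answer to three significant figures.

136 pm

For an FCC cell (Z = 4), a³ = Z·M/(N_A·ρ) = 4 × 192.2 / (6.022 × 10²³ × 22.60) = 5.649 × 10^-23 cm³, so a = 3.837 × 10^-8 cm = 383.7 pm.
Atoms touch along the face diagonal, so √2·a = 4r, so r = 0.3536 × a = 136 pm.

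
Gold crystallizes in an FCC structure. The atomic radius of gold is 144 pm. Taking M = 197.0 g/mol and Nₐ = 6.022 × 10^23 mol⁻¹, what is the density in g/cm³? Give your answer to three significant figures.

In an FCC lattice, atoms touch along the face diagonal, so √2·a = 4r, giving a = 407.3 pm = 4.073 × 10^-8 cm.
With Z = 4, ρ = Z·M/(N_A·a³) = 4 × 197.0 / (6.022 × 10²³ × 6.757 × 10^-23) = 19.37 g/cm³.

19.4 g/cm³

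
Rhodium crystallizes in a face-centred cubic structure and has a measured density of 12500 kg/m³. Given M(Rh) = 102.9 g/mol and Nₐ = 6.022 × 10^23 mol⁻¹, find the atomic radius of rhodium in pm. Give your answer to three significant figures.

For an FCC cell (Z = 4), a³ = Z·M/(N_A·ρ) = 4 × 102.9 / (6.022 × 10²³ × 12.50) = 5.468 × 10^-23 cm³, so a = 3.796 × 10^-8 cm = 379.6 pm.
Atoms touch along the face diagonal, so √2·a = 4r, so r = 0.3536 × a = 134 pm.

134 pm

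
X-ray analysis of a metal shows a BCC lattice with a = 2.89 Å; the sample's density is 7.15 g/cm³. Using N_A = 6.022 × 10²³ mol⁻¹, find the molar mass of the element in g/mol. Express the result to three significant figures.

52.0 g/mol

A BCC cell has Z = 2 atoms; a = 2.890 × 10^-8 cm.
M = ρ·N_A·a³/Z = 7.15 × 6.022 × 10²³ × 2.414 × 10^-23 / 2 = 52.0 g/mol.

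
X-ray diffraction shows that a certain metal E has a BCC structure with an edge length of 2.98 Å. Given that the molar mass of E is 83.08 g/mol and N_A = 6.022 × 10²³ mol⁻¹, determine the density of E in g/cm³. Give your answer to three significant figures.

A BCC unit cell contains Z = 2 atoms.
Cell volume: a³ = (2.98 Å)³ = (2.980 × 10^-8 cm)³ = 2.646 × 10^-23 cm³.
ρ = Z·M/(N_A·a³) = 2 × 83.08 / (6.022 × 10²³ × 2.646 × 10^-23) = 10.43 g/cm³.

10.4 g/cm³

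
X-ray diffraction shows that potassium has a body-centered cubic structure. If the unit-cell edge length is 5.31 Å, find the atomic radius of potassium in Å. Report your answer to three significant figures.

In a BCC lattice, atoms touch along the body diagonal, so √3·a = 4r.
r = √3·a/4 = 1.7321 × 5.31 / 4 = 2.30 Å.

2.30 Å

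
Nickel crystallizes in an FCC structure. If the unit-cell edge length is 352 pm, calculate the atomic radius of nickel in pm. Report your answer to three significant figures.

In an FCC lattice, atoms touch along the face diagonal, so √2·a = 4r.
r = √2·a/4 = 1.4142 × 352 / 4 = 124 pm.

124 pm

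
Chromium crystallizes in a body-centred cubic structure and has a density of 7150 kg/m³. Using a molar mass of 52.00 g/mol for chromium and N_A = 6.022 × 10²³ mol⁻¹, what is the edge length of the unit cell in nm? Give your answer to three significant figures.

With Z = 2 atoms per BCC cell, a³ = Z·M/(N_A·ρ) = 2 × 52.00 / (6.022 × 10²³ × 7.150 g/cm³) = 2.415 × 10^-23 cm³.
a = (2.415 × 10^-23)^(1/3) = 2.891 × 10^-8 cm = 0.289 nm.

0.289 nm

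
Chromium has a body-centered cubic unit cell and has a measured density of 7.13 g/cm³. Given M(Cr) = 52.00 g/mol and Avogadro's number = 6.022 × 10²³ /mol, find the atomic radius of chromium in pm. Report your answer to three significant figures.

For a BCC cell (Z = 2), a³ = Z·M/(N_A·ρ) = 2 × 52.00 / (6.022 × 10²³ × 7.130) = 2.422 × 10^-23 cm³, so a = 2.893 × 10^-8 cm = 289.3 pm.
Atoms touch along the body diagonal, so √3·a = 4r, so r = 0.4330 × a = 125 pm.

125 pm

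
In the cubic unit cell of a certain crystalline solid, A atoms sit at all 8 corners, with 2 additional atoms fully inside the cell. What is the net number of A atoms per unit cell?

3

Corner atoms are shared by 8 cells (1/8 each), interior atoms are unshared.
Net atoms = 8 × 1/8 + 2 = 1 + 2 = 3.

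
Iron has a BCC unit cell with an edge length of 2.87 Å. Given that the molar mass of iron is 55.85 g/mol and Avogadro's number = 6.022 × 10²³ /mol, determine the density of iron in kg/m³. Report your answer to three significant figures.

A BCC unit cell contains Z = 2 atoms.
Cell volume: a³ = (2.87 Å)³ = (2.870 × 10^-8 cm)³ = 2.364 × 10^-23 cm³.
ρ = Z·M/(N_A·a³) = 2 × 55.85 / (6.022 × 10²³ × 2.364 × 10^-23) = 7.846 g/cm³ = 7850 kg/m³.

7850 kg/m³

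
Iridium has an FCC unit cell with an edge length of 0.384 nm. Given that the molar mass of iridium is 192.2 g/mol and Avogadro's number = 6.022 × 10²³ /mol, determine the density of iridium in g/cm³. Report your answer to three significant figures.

22.5 g/cm³

An FCC unit cell contains Z = 4 atoms.
Cell volume: a³ = (0.384 nm)³ = (3.840 × 10^-8 cm)³ = 5.662 × 10^-23 cm³.
ρ = Z·M/(N_A·a³) = 4 × 192.2 / (6.022 × 10²³ × 5.662 × 10^-23) = 22.55 g/cm³.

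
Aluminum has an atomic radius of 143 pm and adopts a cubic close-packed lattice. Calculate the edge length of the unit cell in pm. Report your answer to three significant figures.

404 pm

In an FCC lattice, atoms touch along the face diagonal, so √2·a = 4r.
a = 4r/√2 = 4 × 143 / 1.4142 = 404 pm.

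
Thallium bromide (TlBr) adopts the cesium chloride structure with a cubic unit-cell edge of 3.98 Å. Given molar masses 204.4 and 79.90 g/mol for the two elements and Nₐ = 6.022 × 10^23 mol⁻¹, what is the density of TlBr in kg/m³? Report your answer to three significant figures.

7490 kg/m³

The cesium chloride structure contains Z = 1 formula unit per cell; M(TlBr) = 204.4 + 79.90 = 284.3 g/mol.
a³ = (3.980 × 10^-8 cm)³ = 6.304 × 10^-23 cm³.
ρ = 1 × 284.3 / (6.022 × 10²³ × 6.304 × 10^-23) = 7.488 g/cm³ = 7490 kg/m³.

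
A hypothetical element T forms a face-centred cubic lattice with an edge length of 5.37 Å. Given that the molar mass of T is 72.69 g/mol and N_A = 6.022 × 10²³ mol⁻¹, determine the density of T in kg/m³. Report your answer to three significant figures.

An FCC unit cell contains Z = 4 atoms.
Cell volume: a³ = (5.37 Å)³ = (5.370 × 10^-8 cm)³ = 1.549 × 10^-22 cm³.
ρ = Z·M/(N_A·a³) = 4 × 72.69 / (6.022 × 10²³ × 1.549 × 10^-22) = 3.118 g/cm³ = 3120 kg/m³.

3120 kg/m³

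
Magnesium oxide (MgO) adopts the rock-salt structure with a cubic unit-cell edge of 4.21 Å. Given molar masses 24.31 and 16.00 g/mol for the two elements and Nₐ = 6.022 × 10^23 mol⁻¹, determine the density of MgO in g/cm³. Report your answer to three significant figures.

The rock-salt structure contains Z = 4 formula units per cell; M(MgO) = 24.31 + 16.00 = 40.31 g/mol.
a³ = (4.210 × 10^-8 cm)³ = 7.462 × 10^-23 cm³.
ρ = 4 × 40.31 / (6.022 × 10²³ × 7.462 × 10^-23) = 3.588 g/cm³.

3.59 g/cm³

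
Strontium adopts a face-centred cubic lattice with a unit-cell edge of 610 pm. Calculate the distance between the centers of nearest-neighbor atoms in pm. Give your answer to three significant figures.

In an FCC structure, atoms touch along the face diagonal, so √2·a = 4r; the nearest-neighbor distance equals 2r = 0.7071·a.
d = 0.7071 × 610 = 431 pm.

431 pm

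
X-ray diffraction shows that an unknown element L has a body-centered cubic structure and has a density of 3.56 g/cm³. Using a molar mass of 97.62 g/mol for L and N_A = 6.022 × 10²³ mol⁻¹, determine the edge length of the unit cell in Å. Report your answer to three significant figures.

With Z = 2 atoms per BCC cell, a³ = Z·M/(N_A·ρ) = 2 × 97.62 / (6.022 × 10²³ × 3.560 g/cm³) = 9.107 × 10^-23 cm³.
a = (9.107 × 10^-23)^(1/3) = 4.499 × 10^-8 cm = 4.50 Å.

4.50 Å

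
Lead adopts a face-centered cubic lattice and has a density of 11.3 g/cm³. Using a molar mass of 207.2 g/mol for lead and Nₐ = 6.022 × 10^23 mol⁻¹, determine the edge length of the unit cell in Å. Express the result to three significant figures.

4.96 Å

With Z = 4 atoms per FCC cell, a³ = Z·M/(N_A·ρ) = 4 × 207.2 / (6.022 × 10²³ × 11.30 g/cm³) = 1.218 × 10^-22 cm³.
a = (1.218 × 10^-22)^(1/3) = 4.957 × 10^-8 cm = 4.96 Å.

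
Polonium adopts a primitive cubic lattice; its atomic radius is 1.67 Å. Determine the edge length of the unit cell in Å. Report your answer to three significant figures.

3.34 Å

In a simple cubic lattice, atoms touch along the cell edge, so a = 2r.
a = 2r = 2 × 1.67 = 3.34 Å.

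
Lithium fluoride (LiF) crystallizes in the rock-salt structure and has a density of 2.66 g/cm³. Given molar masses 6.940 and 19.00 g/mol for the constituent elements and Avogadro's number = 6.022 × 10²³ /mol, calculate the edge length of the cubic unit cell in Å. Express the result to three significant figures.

M(LiF) = 25.94 g/mol; Z = 4 formula units per cell.
a³ = Z·M/(N_A·ρ) = 4 × 25.94 / (6.022 × 10²³ × 2.66) = 6.478 × 10^-23 cm³, so a = 4.016 × 10^-8 cm = 4.02 Å.

4.02 Å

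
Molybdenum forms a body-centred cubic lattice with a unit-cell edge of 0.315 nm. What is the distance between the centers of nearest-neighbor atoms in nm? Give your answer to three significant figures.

In a BCC structure, atoms touch along the body diagonal, so √3·a = 4r; the nearest-neighbor distance equals 2r = 0.8660·a.
d = 0.8660 × 0.315 = 0.273 nm.

0.273 nm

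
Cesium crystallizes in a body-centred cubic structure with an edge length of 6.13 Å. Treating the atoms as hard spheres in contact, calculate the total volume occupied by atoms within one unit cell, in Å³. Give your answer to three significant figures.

157 Å³

In a BCC lattice atoms touch along the body diagonal, so √3·a = 4r, so r = 0.4330a = 2.654 Å.
V_atoms = Z × (4/3)πr³ = 2 × (4/3)π × (2.654)³ = 157 Å³.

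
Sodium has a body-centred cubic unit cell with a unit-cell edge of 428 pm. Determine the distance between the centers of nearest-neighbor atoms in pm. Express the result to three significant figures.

371 pm

In a BCC structure, atoms touch along the body diagonal, so √3·a = 4r; the nearest-neighbor distance equals 2r = 0.8660·a.
d = 0.8660 × 428 = 371 pm.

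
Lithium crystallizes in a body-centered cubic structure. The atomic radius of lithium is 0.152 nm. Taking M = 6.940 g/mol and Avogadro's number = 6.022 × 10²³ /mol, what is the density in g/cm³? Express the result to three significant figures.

0.533 g/cm³

In a BCC lattice, atoms touch along the body diagonal, so √3·a = 4r, giving a = 0.3510 nm = 3.510 × 10^-8 cm.
With Z = 2, ρ = Z·M/(N_A·a³) = 2 × 6.940 / (6.022 × 10²³ × 4.325 × 10^-23) = 0.5329 g/cm³.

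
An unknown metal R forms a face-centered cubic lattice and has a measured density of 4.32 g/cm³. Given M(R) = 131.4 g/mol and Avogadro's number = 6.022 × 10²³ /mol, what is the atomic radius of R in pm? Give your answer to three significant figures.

For an FCC cell (Z = 4), a³ = Z·M/(N_A·ρ) = 4 × 131.4 / (6.022 × 10²³ × 4.320) = 2.020 × 10^-22 cm³, so a = 5.868 × 10^-8 cm = 586.8 pm.
Atoms touch along the face diagonal, so √2·a = 4r, so r = 0.3536 × a = 207 pm.

207 pm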